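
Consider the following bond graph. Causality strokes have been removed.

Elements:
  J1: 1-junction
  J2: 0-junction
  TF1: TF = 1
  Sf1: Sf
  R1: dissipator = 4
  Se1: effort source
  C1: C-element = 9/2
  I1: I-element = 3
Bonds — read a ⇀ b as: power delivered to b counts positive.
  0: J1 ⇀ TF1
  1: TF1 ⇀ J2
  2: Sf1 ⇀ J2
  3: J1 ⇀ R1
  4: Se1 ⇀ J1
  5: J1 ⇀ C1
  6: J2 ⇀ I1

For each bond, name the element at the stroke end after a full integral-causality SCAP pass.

b2 |Sf1  (source Sf1 imposes f)
b4 |J1  (source Se1 imposes e)
b5 |J1  (C1: C, integral causality)
b6 |I1  (I1 integral (f out))
b1 |J2  (only one effort-in slot at J2)
b0 |TF1  (TF1 one-in-one-out from 1)
b3 |J1  (1-jn J1 has f-setter on 0)

#0 →TF1
#1 →J2
#2 →Sf1
#3 →J1
#4 →J1
#5 →J1
#6 →I1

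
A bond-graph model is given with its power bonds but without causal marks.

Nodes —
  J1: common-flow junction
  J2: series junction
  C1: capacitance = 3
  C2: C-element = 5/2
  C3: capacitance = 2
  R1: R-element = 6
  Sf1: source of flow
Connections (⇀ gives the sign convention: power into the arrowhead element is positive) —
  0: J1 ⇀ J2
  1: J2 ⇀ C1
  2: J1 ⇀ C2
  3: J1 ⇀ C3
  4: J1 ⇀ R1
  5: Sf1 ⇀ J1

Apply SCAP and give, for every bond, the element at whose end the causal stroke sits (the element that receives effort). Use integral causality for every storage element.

b0 →J1
b1 →J2
b2 →J1
b3 →J1
b4 →J1
b5 →Sf1

β5 stroke at Sf1  (Sf1 fixes flow; stroke at Sf1)
β0 stroke at J1  (1-jn J1 has f-setter on 5)
β2 stroke at J1  (J1: bond 5 brought flow, rest push out)
β3 stroke at J1  (common-f at J1 fixed by 5)
β4 stroke at J1  (common-f at J1 fixed by 5)
β1 stroke at J2  (J2 flow already set via bond 0)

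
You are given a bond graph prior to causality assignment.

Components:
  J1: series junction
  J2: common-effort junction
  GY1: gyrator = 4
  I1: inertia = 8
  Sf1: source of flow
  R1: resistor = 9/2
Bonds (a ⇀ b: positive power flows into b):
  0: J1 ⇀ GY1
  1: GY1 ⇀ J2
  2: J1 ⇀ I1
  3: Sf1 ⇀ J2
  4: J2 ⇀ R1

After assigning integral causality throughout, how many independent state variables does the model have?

bond 3 stroke at Sf1  (source Sf1 imposes f)
bond 2 stroke at I1  (I1: I, integral causality)
bond 0 stroke at J1  (1-jn J1 has f-setter on 2)
bond 1 stroke at J2  (GY1: gyrator matches bond 0)
bond 4 stroke at R1  (J2: bond 1 brought effort, rest push out)

1  (I1 all integral)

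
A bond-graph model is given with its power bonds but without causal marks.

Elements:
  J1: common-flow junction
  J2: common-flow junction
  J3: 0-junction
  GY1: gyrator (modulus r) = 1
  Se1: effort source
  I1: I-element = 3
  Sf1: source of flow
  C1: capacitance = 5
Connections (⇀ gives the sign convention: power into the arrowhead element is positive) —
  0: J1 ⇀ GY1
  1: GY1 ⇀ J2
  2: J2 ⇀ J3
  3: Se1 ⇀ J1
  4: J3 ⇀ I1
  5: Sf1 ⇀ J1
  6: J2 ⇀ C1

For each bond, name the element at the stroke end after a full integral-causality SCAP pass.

#3 |J1  (source Se1 imposes e)
#5 |Sf1  (Sf1: flow source, stroke at near end)
#0 |J1  (J1 flow already set via bond 5)
#1 |J2  (GY1: gyrator matches bond 0)
#4 |I1  (I1 outputs flow p/I1)
#2 |J3  (J3: last free bond brings effort in)
#6 |J2  (J2 flow already set via bond 2)

b0 stroke→J1
b1 stroke→J2
b2 stroke→J3
b3 stroke→J1
b4 stroke→I1
b5 stroke→Sf1
b6 stroke→J2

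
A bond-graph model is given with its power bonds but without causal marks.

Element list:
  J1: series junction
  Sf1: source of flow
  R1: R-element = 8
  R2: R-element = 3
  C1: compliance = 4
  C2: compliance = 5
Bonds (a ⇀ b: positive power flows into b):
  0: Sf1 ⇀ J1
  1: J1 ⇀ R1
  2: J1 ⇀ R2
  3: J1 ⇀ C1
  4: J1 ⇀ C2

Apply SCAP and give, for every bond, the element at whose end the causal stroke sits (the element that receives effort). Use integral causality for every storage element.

b0 |Sf1  (Sf1 fixes flow; stroke at Sf1)
b1 |J1  (common-f at J1 fixed by 0)
b2 |J1  (1-jn J1 has f-setter on 0)
b3 |J1  (J1: bond 0 brought flow, rest push out)
b4 |J1  (common-f at J1 fixed by 0)

b0 |Sf1
b1 |J1
b2 |J1
b3 |J1
b4 |J1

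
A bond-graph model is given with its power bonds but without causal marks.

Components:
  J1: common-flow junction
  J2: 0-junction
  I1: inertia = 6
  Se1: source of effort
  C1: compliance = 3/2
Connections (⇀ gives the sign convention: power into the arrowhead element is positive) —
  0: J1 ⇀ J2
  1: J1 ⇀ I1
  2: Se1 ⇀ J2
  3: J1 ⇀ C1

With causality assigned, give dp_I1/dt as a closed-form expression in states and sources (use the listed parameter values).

dp_I1/dt = -E_Se1 - 2*q_C1/3

#2 stroke at J2  (Se1 fixes effort; stroke away)
#0 stroke at J1  (0-jn J2 has e-setter on 2)
#1 stroke at I1  (I1: I, integral causality)
#3 stroke at J1  (common-f at J1 fixed by 1)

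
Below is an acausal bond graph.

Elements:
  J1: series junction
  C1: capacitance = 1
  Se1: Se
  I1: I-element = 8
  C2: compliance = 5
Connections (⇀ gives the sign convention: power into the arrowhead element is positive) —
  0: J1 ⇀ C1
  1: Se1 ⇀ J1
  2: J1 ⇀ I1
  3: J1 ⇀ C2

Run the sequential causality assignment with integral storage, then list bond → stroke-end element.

#1 stroke→J1  (source Se1 imposes e)
#0 stroke→J1  (C1 outputs effort q/C1)
#2 stroke→I1  (I1: I, integral causality)
#3 stroke→J1  (J1: bond 2 brought flow, rest push out)

b0 |J1
b1 |J1
b2 |I1
b3 |J1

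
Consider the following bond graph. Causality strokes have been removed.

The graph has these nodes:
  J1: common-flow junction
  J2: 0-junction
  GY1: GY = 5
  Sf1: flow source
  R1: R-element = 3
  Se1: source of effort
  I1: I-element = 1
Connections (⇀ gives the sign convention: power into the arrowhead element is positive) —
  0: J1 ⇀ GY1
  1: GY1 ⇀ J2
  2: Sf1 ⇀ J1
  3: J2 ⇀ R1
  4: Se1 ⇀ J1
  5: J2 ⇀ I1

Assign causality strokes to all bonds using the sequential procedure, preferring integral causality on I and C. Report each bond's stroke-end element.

bond 0 stroke at J1
bond 1 stroke at J2
bond 2 stroke at Sf1
bond 3 stroke at R1
bond 4 stroke at J1
bond 5 stroke at I1

b2 →Sf1  (source Sf1 imposes f)
b4 →J1  (Se1 (Se) sets effort on bond)
b0 →J1  (common-f at J1 fixed by 2)
b1 →J2  (GY1: gyrator matches bond 0)
b3 →R1  (J2 effort already set via bond 1)
b5 →I1  (J2 effort already set via bond 1)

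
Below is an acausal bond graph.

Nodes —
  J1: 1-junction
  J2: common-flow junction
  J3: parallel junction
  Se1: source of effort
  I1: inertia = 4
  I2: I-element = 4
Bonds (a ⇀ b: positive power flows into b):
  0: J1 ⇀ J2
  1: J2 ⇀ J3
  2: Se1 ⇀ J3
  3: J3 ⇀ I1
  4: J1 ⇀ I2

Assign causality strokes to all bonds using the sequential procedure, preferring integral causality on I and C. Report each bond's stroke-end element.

bond 2 stroke→J3  (Se1: effort source, stroke at far end)
bond 1 stroke→J2  (J3: bond 2 brought effort, rest push out)
bond 3 stroke→I1  (common-e at J3 fixed by 2)
bond 0 stroke→J1  (only one flow-in slot at J2)
bond 4 stroke→I2  (J1 needs exactly one f-in)

b0 stroke→J1
b1 stroke→J2
b2 stroke→J3
b3 stroke→I1
b4 stroke→I2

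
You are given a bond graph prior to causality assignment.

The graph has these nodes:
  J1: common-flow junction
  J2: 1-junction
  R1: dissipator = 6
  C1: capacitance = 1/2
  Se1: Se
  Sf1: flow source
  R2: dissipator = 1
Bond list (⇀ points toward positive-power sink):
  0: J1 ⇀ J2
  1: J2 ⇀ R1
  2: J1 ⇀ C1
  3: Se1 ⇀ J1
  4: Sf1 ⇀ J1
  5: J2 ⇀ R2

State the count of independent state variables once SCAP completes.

b3 stroke at J1  (Se1 fixes effort; stroke away)
b4 stroke at Sf1  (Sf1: flow source, stroke at near end)
b0 stroke at J1  (common-f at J1 fixed by 4)
b2 stroke at J1  (common-f at J1 fixed by 4)
b1 stroke at J2  (J2 flow already set via bond 0)
b5 stroke at J2  (J2 flow already set via bond 0)

1  (C1 all integral)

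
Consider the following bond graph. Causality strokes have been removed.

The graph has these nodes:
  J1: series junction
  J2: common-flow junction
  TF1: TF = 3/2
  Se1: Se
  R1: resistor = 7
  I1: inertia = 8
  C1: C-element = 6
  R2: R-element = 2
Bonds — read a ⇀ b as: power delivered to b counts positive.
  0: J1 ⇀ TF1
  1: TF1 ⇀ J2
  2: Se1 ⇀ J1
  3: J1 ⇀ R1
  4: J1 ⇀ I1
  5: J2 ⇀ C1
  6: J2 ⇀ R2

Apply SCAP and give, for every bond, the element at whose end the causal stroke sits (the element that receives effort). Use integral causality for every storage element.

β0 |J1
β1 |TF1
β2 |J1
β3 |J1
β4 |I1
β5 |J2
β6 |J2

#2 stroke→J1  (Se1 (Se) sets effort on bond)
#4 stroke→I1  (I1 integral (f out))
#0 stroke→J1  (J1: bond 4 brought flow, rest push out)
#3 stroke→J1  (J1: bond 4 brought flow, rest push out)
#1 stroke→TF1  (TF1: transformer flips bond 0)
#5 stroke→J2  (common-f at J2 fixed by 1)
#6 stroke→J2  (1-jn J2 has f-setter on 1)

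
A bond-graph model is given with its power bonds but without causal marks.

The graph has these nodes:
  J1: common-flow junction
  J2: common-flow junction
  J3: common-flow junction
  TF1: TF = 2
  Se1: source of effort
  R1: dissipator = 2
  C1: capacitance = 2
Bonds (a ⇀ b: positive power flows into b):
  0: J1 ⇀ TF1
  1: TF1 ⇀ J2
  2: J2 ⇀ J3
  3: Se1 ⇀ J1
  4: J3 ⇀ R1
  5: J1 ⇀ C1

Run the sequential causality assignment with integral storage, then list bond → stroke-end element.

bond 0 →TF1
bond 1 →J2
bond 2 →J3
bond 3 →J1
bond 4 →R1
bond 5 →J1

b3 stroke→J1  (source Se1 imposes e)
b5 stroke→J1  (C1 integral (e out))
b0 stroke→TF1  (J1: last free bond brings flow in)
b1 stroke→J2  (through TF1, causality passes straight; one stroke at TF1)
b2 stroke→J3  (J2: last free bond brings flow in)
b4 stroke→R1  (J3 needs exactly one f-in)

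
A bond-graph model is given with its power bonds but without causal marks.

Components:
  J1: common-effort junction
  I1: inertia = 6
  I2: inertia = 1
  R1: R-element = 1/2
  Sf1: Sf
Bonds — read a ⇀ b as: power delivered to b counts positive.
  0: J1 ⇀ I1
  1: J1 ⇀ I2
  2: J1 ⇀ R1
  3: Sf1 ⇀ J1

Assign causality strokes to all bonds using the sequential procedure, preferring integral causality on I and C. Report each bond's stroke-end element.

b0 stroke at I1
b1 stroke at I2
b2 stroke at J1
b3 stroke at Sf1

#3 stroke at Sf1  (source Sf1 imposes f)
#0 stroke at I1  (I1 integral (f out))
#1 stroke at I2  (I2 integral (f out))
#2 stroke at J1  (J1 needs exactly one e-in)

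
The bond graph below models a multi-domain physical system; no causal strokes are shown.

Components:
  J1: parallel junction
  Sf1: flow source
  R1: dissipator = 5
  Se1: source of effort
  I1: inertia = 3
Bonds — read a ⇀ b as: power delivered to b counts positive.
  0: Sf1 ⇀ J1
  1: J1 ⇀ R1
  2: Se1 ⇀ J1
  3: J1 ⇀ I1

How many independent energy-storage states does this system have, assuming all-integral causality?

1  (I1 all integral)

bond 0 →Sf1  (source Sf1 imposes f)
bond 2 →J1  (source Se1 imposes e)
bond 1 →R1  (J1: bond 2 brought effort, rest push out)
bond 3 →I1  (0-jn J1 has e-setter on 2)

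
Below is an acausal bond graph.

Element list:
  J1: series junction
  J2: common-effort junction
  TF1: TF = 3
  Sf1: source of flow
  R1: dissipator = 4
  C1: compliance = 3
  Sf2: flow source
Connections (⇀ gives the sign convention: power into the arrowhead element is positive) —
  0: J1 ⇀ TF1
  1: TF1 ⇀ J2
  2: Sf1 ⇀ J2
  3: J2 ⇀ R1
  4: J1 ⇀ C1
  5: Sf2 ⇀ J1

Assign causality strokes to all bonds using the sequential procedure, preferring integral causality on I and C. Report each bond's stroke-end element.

b0 stroke at J1
b1 stroke at TF1
b2 stroke at Sf1
b3 stroke at J2
b4 stroke at J1
b5 stroke at Sf2

bond 2 |Sf1  (source Sf1 imposes f)
bond 5 |Sf2  (Sf2 (Sf) sets flow on bond)
bond 0 |J1  (1-jn J1 has f-setter on 5)
bond 4 |J1  (1-jn J1 has f-setter on 5)
bond 1 |TF1  (TF1: transformer flips bond 0)
bond 3 |J2  (J2: last free bond brings effort in)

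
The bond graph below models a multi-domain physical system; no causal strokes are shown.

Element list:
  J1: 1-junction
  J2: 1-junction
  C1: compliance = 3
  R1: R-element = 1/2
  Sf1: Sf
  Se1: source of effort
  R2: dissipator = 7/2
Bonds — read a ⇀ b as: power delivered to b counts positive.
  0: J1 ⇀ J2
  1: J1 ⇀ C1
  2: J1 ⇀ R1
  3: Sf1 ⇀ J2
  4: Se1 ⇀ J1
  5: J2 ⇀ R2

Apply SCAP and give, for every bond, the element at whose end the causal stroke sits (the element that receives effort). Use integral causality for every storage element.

bond 3 stroke→Sf1  (Sf1 (Sf) sets flow on bond)
bond 4 stroke→J1  (Se1 fixes effort; stroke away)
bond 0 stroke→J2  (common-f at J2 fixed by 3)
bond 5 stroke→J2  (common-f at J2 fixed by 3)
bond 1 stroke→J1  (J1: bond 0 brought flow, rest push out)
bond 2 stroke→J1  (1-jn J1 has f-setter on 0)

#0 |J2
#1 |J1
#2 |J1
#3 |Sf1
#4 |J1
#5 |J2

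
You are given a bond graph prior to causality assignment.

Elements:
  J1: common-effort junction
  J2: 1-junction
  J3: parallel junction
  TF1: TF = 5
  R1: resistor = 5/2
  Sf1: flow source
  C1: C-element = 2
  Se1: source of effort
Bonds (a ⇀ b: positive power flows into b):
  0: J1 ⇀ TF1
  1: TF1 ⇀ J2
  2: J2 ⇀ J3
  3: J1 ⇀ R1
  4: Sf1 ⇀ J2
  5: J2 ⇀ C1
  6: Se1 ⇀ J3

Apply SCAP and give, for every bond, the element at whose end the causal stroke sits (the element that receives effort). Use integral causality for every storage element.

#0 →TF1
#1 →J2
#2 →J2
#3 →J1
#4 →Sf1
#5 →J2
#6 →J3

bond 4 →Sf1  (Sf1 fixes flow; stroke at Sf1)
bond 6 →J3  (Se1 fixes effort; stroke away)
bond 1 →J2  (J2 flow already set via bond 4)
bond 2 →J2  (1-jn J2 has f-setter on 4)
bond 5 →J2  (J2: bond 4 brought flow, rest push out)
bond 0 →TF1  (TF1 one-in-one-out from 1)
bond 3 →J1  (closing 0-jn rule on J1)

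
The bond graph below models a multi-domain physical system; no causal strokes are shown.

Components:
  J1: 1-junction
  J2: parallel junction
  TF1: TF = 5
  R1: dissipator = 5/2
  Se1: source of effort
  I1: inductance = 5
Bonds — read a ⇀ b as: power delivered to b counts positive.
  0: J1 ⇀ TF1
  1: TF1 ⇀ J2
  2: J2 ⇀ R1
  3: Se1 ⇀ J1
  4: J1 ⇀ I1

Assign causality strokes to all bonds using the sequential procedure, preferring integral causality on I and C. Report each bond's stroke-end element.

b3 |J1  (Se1: effort source, stroke at far end)
b4 |I1  (prefer integral on I1)
b0 |J1  (common-f at J1 fixed by 4)
b1 |TF1  (TF1 one-in-one-out from 0)
b2 |J2  (J2: last free bond brings effort in)

bond 0 stroke→J1
bond 1 stroke→TF1
bond 2 stroke→J2
bond 3 stroke→J1
bond 4 stroke→I1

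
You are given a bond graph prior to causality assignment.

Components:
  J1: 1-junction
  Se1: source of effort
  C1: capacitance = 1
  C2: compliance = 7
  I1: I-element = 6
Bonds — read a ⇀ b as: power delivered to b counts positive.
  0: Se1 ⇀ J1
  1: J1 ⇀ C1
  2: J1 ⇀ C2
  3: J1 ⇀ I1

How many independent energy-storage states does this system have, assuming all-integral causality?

bond 0 stroke→J1  (Se1 (Se) sets effort on bond)
bond 1 stroke→J1  (C1: C, integral causality)
bond 2 stroke→J1  (C2 outputs effort q/C2)
bond 3 stroke→I1  (J1 needs exactly one f-in)

3  (C1, C2, I1 all integral)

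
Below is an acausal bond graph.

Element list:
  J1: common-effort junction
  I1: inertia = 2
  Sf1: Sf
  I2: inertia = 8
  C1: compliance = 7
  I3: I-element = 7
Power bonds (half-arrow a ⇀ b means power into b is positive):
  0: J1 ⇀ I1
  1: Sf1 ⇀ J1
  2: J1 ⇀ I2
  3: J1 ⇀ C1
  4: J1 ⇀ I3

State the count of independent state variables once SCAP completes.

4  (C1, I1, I2, I3 all integral)

b1 stroke at Sf1  (Sf1 fixes flow; stroke at Sf1)
b0 stroke at I1  (I1: I, integral causality)
b2 stroke at I2  (prefer integral on I2)
b3 stroke at J1  (C1 outputs effort q/C1)
b4 stroke at I3  (0-jn J1 has e-setter on 3)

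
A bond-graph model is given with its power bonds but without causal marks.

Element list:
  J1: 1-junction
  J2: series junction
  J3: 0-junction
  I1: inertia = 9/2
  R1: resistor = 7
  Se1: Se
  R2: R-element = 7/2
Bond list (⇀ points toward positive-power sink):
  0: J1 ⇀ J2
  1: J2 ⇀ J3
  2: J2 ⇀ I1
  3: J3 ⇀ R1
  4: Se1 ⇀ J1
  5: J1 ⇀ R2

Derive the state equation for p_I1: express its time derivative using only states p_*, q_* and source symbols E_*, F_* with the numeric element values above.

dp_I1/dt = E_Se1 - 7*p_I1/3

#4 →J1  (Se1: effort source, stroke at far end)
#2 →I1  (I1 integral (f out))
#0 →J2  (J2 flow already set via bond 2)
#1 →J2  (1-jn J2 has f-setter on 2)
#3 →J3  (J3: last free bond brings effort in)
#5 →J1  (common-f at J1 fixed by 0)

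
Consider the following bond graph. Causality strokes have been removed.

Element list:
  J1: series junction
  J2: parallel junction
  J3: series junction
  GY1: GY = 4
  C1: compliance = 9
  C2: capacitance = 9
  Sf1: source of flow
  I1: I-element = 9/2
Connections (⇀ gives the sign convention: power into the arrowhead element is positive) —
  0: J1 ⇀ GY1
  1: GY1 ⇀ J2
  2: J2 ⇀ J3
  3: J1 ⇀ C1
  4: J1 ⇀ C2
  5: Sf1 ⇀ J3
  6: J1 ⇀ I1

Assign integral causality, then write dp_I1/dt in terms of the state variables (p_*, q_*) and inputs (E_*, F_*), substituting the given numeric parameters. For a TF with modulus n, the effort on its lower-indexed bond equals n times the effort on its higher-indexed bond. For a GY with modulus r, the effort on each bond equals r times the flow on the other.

dp_I1/dt = -4*F_Sf1 - q_C1/9 - q_C2/9

β5 |Sf1  (Sf1 fixes flow; stroke at Sf1)
β2 |J3  (1-jn J3 has f-setter on 5)
β1 |J2  (closing 0-jn rule on J2)
β0 |J1  (through GY1, causality inverts; strokes same side of GY1)
β3 |J1  (C1: C, integral causality)
β4 |J1  (C2 integral (e out))
β6 |I1  (J1: last free bond brings flow in)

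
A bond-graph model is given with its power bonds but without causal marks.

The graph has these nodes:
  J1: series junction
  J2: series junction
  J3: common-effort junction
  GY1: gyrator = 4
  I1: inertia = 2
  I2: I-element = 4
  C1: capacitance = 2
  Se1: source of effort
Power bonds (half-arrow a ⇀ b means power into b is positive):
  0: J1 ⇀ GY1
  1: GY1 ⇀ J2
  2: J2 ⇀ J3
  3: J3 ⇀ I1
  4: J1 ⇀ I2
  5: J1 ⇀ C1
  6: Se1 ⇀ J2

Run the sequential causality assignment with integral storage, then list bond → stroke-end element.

β6 →J2  (source Se1 imposes e)
β3 →I1  (prefer integral on I1)
β2 →J3  (J3 needs exactly one e-in)
β1 →J2  (J2: bond 2 brought flow, rest push out)
β0 →J1  (GY GY1: same side as bond 1)
β4 →I2  (I2 integral (f out))
β5 →J1  (1-jn J1 has f-setter on 4)

b0 stroke→J1
b1 stroke→J2
b2 stroke→J3
b3 stroke→I1
b4 stroke→I2
b5 stroke→J1
b6 stroke→J2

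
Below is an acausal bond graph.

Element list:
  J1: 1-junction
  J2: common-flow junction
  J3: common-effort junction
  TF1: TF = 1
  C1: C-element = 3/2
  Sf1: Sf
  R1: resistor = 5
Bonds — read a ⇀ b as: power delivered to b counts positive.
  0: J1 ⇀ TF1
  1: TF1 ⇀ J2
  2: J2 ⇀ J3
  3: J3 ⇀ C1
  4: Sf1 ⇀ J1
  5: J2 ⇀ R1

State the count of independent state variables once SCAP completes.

bond 4 stroke at Sf1  (Sf1 fixes flow; stroke at Sf1)
bond 0 stroke at J1  (1-jn J1 has f-setter on 4)
bond 1 stroke at TF1  (TF TF1: opposite of bond 0)
bond 2 stroke at J2  (1-jn J2 has f-setter on 1)
bond 5 stroke at J2  (common-f at J2 fixed by 1)
bond 3 stroke at J3  (only one effort-in slot at J3)

1  (C1 all integral)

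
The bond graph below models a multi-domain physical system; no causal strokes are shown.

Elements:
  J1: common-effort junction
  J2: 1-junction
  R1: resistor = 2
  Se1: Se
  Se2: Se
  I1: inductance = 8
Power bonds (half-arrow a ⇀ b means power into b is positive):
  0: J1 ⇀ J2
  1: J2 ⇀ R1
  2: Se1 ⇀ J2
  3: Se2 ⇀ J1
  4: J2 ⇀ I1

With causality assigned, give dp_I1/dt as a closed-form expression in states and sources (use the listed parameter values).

#2 stroke at J2  (Se1: effort source, stroke at far end)
#3 stroke at J1  (Se2: effort source, stroke at far end)
#0 stroke at J2  (0-jn J1 has e-setter on 3)
#4 stroke at I1  (I1 integral (f out))
#1 stroke at J2  (J2: bond 4 brought flow, rest push out)

dp_I1/dt = E_Se1 + E_Se2 - p_I1/4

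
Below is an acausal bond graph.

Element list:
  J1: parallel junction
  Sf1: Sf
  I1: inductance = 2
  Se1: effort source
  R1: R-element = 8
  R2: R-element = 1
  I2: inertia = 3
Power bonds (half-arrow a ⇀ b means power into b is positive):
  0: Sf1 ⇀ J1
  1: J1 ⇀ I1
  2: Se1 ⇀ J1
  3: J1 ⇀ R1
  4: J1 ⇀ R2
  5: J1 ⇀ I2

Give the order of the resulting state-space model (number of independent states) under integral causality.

2  (I1, I2 all integral)

bond 0 →Sf1  (source Sf1 imposes f)
bond 2 →J1  (source Se1 imposes e)
bond 1 →I1  (common-e at J1 fixed by 2)
bond 3 →R1  (0-jn J1 has e-setter on 2)
bond 4 →R2  (0-jn J1 has e-setter on 2)
bond 5 →I2  (0-jn J1 has e-setter on 2)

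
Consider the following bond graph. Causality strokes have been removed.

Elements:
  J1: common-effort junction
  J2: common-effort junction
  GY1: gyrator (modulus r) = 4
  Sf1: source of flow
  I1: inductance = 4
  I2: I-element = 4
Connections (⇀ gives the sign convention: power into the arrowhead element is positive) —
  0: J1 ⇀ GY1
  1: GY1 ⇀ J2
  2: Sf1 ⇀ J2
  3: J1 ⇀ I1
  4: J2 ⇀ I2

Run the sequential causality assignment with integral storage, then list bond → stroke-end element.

b0 |J1
b1 |J2
b2 |Sf1
b3 |I1
b4 |I2

b2 stroke→Sf1  (Sf1 fixes flow; stroke at Sf1)
b3 stroke→I1  (I1 outputs flow p/I1)
b0 stroke→J1  (only one effort-in slot at J1)
b1 stroke→J2  (through GY1, causality inverts; strokes same side of GY1)
b4 stroke→I2  (0-jn J2 has e-setter on 1)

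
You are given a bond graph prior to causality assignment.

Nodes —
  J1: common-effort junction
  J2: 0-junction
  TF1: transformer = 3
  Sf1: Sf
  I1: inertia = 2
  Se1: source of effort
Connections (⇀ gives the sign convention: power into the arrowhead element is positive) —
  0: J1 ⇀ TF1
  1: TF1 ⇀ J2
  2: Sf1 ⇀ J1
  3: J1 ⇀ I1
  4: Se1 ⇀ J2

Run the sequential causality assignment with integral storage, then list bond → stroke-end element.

β2 stroke at Sf1  (source Sf1 imposes f)
β4 stroke at J2  (Se1 fixes effort; stroke away)
β1 stroke at TF1  (J2: bond 4 brought effort, rest push out)
β0 stroke at J1  (TF TF1: opposite of bond 1)
β3 stroke at I1  (J1 effort already set via bond 0)

#0 stroke→J1
#1 stroke→TF1
#2 stroke→Sf1
#3 stroke→I1
#4 stroke→J2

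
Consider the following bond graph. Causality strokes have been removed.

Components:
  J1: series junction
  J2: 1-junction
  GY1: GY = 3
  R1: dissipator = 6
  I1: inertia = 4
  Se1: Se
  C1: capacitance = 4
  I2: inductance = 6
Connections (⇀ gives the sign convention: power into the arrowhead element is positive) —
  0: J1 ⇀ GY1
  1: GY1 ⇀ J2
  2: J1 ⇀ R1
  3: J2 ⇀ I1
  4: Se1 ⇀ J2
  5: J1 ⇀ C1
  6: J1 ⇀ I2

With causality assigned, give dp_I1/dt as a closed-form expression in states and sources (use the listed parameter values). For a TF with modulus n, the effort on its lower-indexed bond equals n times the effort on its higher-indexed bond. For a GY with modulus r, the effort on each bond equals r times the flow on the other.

dp_I1/dt = E_Se1 + p_I2/2

#4 →J2  (source Se1 imposes e)
#3 →I1  (I1 integral (f out))
#1 →J2  (common-f at J2 fixed by 3)
#0 →J1  (GY1: gyrator matches bond 1)
#5 →J1  (C1 integral (e out))
#6 →I2  (prefer integral on I2)
#2 →J1  (J1: bond 6 brought flow, rest push out)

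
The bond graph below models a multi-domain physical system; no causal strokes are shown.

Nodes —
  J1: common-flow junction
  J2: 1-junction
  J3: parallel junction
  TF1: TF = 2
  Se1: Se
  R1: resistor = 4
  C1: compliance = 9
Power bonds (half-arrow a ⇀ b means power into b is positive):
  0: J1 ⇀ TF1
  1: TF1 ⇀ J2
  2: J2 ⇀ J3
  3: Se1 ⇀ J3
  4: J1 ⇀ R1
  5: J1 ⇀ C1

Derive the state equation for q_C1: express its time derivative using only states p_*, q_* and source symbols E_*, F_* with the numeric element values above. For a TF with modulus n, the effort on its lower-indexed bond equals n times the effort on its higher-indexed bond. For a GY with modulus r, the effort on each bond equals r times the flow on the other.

dq_C1/dt = -E_Se1/2 - q_C1/36

#3 |J3  (Se1 (Se) sets effort on bond)
#2 |J2  (common-e at J3 fixed by 3)
#1 |TF1  (only one flow-in slot at J2)
#0 |J1  (TF1: transformer flips bond 1)
#5 |J1  (C1 outputs effort q/C1)
#4 |R1  (only one flow-in slot at J1)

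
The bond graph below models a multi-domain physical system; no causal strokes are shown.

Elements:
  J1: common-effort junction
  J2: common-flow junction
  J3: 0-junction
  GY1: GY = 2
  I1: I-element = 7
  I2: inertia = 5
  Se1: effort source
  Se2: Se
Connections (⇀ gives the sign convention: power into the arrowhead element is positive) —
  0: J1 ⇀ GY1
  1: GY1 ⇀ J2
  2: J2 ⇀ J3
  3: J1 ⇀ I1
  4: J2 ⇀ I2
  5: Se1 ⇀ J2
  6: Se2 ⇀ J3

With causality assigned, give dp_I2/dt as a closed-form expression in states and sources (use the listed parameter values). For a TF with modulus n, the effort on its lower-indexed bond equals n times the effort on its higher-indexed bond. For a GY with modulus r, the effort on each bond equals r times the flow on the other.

bond 5 stroke→J2  (Se1: effort source, stroke at far end)
bond 6 stroke→J3  (Se2: effort source, stroke at far end)
bond 2 stroke→J2  (J3 effort already set via bond 6)
bond 3 stroke→I1  (prefer integral on I1)
bond 0 stroke→J1  (closing 0-jn rule on J1)
bond 1 stroke→J2  (GY1: gyrator matches bond 0)
bond 4 stroke→I2  (J2: last free bond brings flow in)

dp_I2/dt = E_Se1 - E_Se2 - 2*p_I1/7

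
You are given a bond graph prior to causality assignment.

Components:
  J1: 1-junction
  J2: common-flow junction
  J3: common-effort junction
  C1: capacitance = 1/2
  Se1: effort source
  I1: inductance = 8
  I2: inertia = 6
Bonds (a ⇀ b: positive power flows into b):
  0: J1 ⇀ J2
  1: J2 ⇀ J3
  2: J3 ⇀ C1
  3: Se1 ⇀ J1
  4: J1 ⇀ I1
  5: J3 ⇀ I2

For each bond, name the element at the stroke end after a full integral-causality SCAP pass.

β3 |J1  (Se1: effort source, stroke at far end)
β2 |J3  (C1: C, integral causality)
β1 |J2  (J3: bond 2 brought effort, rest push out)
β5 |I2  (0-jn J3 has e-setter on 2)
β0 |J1  (only one flow-in slot at J2)
β4 |I1  (closing 1-jn rule on J1)

bond 0 →J1
bond 1 →J2
bond 2 →J3
bond 3 →J1
bond 4 →I1
bond 5 →I2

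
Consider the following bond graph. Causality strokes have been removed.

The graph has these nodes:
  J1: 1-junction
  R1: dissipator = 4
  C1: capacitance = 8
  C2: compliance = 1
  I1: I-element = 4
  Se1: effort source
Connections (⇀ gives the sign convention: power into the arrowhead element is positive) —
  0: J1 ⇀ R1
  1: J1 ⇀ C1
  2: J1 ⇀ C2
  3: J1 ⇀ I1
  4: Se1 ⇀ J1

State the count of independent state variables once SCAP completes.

bond 4 stroke→J1  (Se1 (Se) sets effort on bond)
bond 1 stroke→J1  (C1: C, integral causality)
bond 2 stroke→J1  (C2 outputs effort q/C2)
bond 3 stroke→I1  (prefer integral on I1)
bond 0 stroke→J1  (J1 flow already set via bond 3)

3  (C1, C2, I1 all integral)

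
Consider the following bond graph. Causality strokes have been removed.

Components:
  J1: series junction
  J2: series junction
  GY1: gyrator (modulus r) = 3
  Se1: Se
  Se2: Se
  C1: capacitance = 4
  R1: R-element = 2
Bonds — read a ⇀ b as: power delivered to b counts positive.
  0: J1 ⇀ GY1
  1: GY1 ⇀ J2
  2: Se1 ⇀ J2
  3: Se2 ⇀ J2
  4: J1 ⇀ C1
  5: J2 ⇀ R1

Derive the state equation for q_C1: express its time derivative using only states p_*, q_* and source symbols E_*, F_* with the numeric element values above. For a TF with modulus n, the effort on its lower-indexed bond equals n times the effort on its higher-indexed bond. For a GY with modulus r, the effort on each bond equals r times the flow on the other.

bond 2 stroke at J2  (Se1 (Se) sets effort on bond)
bond 3 stroke at J2  (Se2: effort source, stroke at far end)
bond 4 stroke at J1  (C1 outputs effort q/C1)
bond 0 stroke at GY1  (only one flow-in slot at J1)
bond 1 stroke at GY1  (GY GY1: same side as bond 0)
bond 5 stroke at J2  (common-f at J2 fixed by 1)

dq_C1/dt = -E_Se1/3 - E_Se2/3 - q_C1/18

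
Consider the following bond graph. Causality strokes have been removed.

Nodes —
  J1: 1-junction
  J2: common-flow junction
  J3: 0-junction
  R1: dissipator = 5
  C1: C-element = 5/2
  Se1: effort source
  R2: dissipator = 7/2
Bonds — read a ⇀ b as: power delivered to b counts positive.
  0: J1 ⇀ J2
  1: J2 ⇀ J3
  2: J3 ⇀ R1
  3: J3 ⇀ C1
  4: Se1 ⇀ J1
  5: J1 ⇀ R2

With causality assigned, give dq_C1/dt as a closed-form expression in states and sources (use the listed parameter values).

dq_C1/dt = 2*E_Se1/7 - 34*q_C1/175

β4 stroke at J1  (Se1 (Se) sets effort on bond)
β3 stroke at J3  (prefer integral on C1)
β1 stroke at J2  (0-jn J3 has e-setter on 3)
β2 stroke at R1  (J3 effort already set via bond 3)
β0 stroke at J1  (J2: last free bond brings flow in)
β5 stroke at R2  (closing 1-jn rule on J1)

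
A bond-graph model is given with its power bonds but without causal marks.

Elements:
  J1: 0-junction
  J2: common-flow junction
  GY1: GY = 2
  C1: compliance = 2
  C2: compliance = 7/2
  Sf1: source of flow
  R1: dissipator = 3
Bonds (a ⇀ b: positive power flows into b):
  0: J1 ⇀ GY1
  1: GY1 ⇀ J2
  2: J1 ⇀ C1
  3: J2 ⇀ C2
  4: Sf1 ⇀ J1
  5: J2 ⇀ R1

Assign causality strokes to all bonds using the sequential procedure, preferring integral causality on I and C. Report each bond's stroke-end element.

bond 4 |Sf1  (Sf1: flow source, stroke at near end)
bond 2 |J1  (C1: C, integral causality)
bond 0 |GY1  (J1: bond 2 brought effort, rest push out)
bond 1 |GY1  (GY1 both-in/both-out from 0)
bond 3 |J2  (common-f at J2 fixed by 1)
bond 5 |J2  (1-jn J2 has f-setter on 1)

b0 →GY1
b1 →GY1
b2 →J1
b3 →J2
b4 →Sf1
b5 →J2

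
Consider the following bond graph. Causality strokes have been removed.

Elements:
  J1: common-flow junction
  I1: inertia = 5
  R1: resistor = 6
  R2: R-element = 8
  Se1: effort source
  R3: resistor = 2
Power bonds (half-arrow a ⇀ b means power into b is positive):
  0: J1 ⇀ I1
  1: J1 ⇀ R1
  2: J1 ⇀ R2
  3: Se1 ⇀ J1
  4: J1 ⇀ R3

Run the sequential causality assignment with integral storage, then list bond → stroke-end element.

β3 stroke at J1  (source Se1 imposes e)
β0 stroke at I1  (I1: I, integral causality)
β1 stroke at J1  (J1 flow already set via bond 0)
β2 stroke at J1  (J1: bond 0 brought flow, rest push out)
β4 stroke at J1  (common-f at J1 fixed by 0)

b0 →I1
b1 →J1
b2 →J1
b3 →J1
b4 →J1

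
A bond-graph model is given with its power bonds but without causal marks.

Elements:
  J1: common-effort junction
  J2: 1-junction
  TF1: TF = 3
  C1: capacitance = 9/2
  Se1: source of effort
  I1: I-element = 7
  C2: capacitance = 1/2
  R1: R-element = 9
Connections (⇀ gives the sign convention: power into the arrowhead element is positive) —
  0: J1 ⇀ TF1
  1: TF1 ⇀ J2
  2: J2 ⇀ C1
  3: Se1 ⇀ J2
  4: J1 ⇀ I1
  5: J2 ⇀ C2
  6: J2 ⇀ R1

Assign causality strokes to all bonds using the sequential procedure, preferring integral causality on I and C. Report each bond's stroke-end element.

b3 stroke at J2  (source Se1 imposes e)
b2 stroke at J2  (C1 outputs effort q/C1)
b4 stroke at I1  (I1: I, integral causality)
b0 stroke at J1  (closing 0-jn rule on J1)
b1 stroke at TF1  (TF TF1: opposite of bond 0)
b5 stroke at J2  (common-f at J2 fixed by 1)
b6 stroke at J2  (1-jn J2 has f-setter on 1)

#0 →J1
#1 →TF1
#2 →J2
#3 →J2
#4 →I1
#5 →J2
#6 →J2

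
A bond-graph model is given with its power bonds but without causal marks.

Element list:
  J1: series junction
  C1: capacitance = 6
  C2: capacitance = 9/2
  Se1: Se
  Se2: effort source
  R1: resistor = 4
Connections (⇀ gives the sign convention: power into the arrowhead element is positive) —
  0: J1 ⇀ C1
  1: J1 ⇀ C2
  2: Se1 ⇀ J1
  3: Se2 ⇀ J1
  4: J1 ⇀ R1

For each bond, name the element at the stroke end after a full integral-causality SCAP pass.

#0 stroke→J1
#1 stroke→J1
#2 stroke→J1
#3 stroke→J1
#4 stroke→R1

b2 stroke at J1  (Se1 fixes effort; stroke away)
b3 stroke at J1  (Se2 fixes effort; stroke away)
b0 stroke at J1  (prefer integral on C1)
b1 stroke at J1  (C2: C, integral causality)
b4 stroke at R1  (J1: last free bond brings flow in)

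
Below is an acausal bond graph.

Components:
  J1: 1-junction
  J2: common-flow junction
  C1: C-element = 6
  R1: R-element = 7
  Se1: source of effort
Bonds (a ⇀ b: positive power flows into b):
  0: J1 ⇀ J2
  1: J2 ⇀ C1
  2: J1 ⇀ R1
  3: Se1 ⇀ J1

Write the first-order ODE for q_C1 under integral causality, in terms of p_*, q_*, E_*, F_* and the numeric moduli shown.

#3 stroke at J1  (Se1 (Se) sets effort on bond)
#1 stroke at J2  (prefer integral on C1)
#0 stroke at J1  (closing 1-jn rule on J2)
#2 stroke at R1  (closing 1-jn rule on J1)

dq_C1/dt = E_Se1/7 - q_C1/42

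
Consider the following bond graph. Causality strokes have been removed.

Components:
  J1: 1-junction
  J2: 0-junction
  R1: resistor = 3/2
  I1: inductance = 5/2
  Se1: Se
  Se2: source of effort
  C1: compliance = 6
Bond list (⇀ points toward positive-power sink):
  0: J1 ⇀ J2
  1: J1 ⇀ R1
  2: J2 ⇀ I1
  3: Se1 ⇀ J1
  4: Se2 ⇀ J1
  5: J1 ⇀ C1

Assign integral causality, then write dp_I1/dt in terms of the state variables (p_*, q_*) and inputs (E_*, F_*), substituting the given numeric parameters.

dp_I1/dt = E_Se1 + E_Se2 - 3*p_I1/5 - q_C1/6

b3 |J1  (Se1 (Se) sets effort on bond)
b4 |J1  (source Se2 imposes e)
b2 |I1  (I1 integral (f out))
b0 |J2  (closing 0-jn rule on J2)
b1 |J1  (J1 flow already set via bond 0)
b5 |J1  (J1 flow already set via bond 0)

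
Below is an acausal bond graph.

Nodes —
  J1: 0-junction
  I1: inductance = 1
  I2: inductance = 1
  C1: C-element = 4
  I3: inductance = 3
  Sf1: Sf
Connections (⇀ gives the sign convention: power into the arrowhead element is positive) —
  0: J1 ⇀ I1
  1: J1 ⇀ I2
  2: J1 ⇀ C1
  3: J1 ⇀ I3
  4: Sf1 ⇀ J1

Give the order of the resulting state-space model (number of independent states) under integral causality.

4  (C1, I1, I2, I3 all integral)

β4 stroke→Sf1  (Sf1 fixes flow; stroke at Sf1)
β0 stroke→I1  (I1 integral (f out))
β1 stroke→I2  (I2 integral (f out))
β2 stroke→J1  (C1 integral (e out))
β3 stroke→I3  (0-jn J1 has e-setter on 2)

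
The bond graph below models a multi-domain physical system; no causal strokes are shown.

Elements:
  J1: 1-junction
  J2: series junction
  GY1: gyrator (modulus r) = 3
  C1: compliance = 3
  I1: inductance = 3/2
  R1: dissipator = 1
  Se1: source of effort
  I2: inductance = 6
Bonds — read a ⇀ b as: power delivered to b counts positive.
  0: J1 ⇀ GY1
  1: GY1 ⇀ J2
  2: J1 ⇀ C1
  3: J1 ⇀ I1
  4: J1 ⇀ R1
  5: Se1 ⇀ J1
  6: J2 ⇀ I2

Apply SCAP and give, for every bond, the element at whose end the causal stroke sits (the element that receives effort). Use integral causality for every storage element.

bond 0 stroke at J1
bond 1 stroke at J2
bond 2 stroke at J1
bond 3 stroke at I1
bond 4 stroke at J1
bond 5 stroke at J1
bond 6 stroke at I2

β5 stroke→J1  (Se1: effort source, stroke at far end)
β2 stroke→J1  (C1 outputs effort q/C1)
β3 stroke→I1  (I1 integral (f out))
β0 stroke→J1  (common-f at J1 fixed by 3)
β4 stroke→J1  (common-f at J1 fixed by 3)
β1 stroke→J2  (through GY1, causality inverts; strokes same side of GY1)
β6 stroke→I2  (J2 needs exactly one f-in)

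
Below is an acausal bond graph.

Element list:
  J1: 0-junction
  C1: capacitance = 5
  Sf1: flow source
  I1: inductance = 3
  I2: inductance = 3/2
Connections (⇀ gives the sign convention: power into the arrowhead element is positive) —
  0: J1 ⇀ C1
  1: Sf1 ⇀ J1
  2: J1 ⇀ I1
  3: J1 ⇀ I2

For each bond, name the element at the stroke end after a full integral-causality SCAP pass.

β0 |J1
β1 |Sf1
β2 |I1
β3 |I2

bond 1 |Sf1  (Sf1 (Sf) sets flow on bond)
bond 0 |J1  (C1 integral (e out))
bond 2 |I1  (J1: bond 0 brought effort, rest push out)
bond 3 |I2  (common-e at J1 fixed by 0)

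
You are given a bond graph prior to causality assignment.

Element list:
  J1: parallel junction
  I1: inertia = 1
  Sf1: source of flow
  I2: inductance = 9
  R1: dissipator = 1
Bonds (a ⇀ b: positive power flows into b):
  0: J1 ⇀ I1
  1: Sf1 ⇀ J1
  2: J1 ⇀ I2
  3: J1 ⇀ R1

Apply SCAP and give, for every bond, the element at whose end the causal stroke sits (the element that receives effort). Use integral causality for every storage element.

β1 |Sf1  (Sf1 (Sf) sets flow on bond)
β0 |I1  (I1: I, integral causality)
β2 |I2  (prefer integral on I2)
β3 |J1  (J1: last free bond brings effort in)

b0 stroke at I1
b1 stroke at Sf1
b2 stroke at I2
b3 stroke at J1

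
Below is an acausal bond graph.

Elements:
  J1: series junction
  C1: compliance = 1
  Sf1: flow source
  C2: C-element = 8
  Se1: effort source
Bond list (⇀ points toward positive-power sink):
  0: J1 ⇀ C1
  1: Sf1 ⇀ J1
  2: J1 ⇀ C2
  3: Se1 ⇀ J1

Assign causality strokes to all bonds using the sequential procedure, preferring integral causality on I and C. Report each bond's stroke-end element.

b0 |J1
b1 |Sf1
b2 |J1
b3 |J1

β1 →Sf1  (Sf1 (Sf) sets flow on bond)
β3 →J1  (Se1 fixes effort; stroke away)
β0 →J1  (common-f at J1 fixed by 1)
β2 →J1  (J1: bond 1 brought flow, rest push out)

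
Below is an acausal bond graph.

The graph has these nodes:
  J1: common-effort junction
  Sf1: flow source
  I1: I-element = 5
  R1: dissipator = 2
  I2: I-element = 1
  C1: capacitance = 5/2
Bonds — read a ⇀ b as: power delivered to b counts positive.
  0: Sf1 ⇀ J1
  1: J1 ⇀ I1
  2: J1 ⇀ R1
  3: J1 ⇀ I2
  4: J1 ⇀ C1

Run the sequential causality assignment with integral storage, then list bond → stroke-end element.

bond 0 →Sf1  (Sf1 fixes flow; stroke at Sf1)
bond 1 →I1  (I1 outputs flow p/I1)
bond 3 →I2  (prefer integral on I2)
bond 4 →J1  (C1 outputs effort q/C1)
bond 2 →R1  (0-jn J1 has e-setter on 4)

β0 stroke→Sf1
β1 stroke→I1
β2 stroke→R1
β3 stroke→I2
β4 stroke→J1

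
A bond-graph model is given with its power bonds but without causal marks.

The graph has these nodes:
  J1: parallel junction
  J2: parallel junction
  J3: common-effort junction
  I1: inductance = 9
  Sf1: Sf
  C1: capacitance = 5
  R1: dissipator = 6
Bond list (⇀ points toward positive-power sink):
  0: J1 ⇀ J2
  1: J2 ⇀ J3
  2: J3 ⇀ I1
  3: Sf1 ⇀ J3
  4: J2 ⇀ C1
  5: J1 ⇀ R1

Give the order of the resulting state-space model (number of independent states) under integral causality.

2  (C1, I1 all integral)

bond 3 stroke→Sf1  (Sf1 (Sf) sets flow on bond)
bond 2 stroke→I1  (I1: I, integral causality)
bond 1 stroke→J3  (J3 needs exactly one e-in)
bond 4 stroke→J2  (C1 integral (e out))
bond 0 stroke→J1  (J2 effort already set via bond 4)
bond 5 stroke→R1  (J1: bond 0 brought effort, rest push out)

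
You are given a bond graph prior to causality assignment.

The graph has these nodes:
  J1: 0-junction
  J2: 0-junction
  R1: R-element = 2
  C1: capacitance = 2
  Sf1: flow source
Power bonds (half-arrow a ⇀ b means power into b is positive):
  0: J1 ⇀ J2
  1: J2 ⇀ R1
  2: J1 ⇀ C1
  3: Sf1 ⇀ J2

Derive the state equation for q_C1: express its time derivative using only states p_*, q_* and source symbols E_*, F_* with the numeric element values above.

dq_C1/dt = F_Sf1 - q_C1/4

β3 stroke at Sf1  (source Sf1 imposes f)
β2 stroke at J1  (C1 outputs effort q/C1)
β0 stroke at J2  (0-jn J1 has e-setter on 2)
β1 stroke at R1  (J2: bond 0 brought effort, rest push out)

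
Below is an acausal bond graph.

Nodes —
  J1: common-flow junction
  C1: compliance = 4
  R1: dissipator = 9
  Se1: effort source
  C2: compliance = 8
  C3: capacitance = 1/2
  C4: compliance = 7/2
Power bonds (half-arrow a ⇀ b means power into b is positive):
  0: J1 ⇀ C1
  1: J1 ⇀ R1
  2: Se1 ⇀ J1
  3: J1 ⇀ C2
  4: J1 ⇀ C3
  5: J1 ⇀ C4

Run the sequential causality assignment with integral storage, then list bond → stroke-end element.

#0 →J1
#1 →R1
#2 →J1
#3 →J1
#4 →J1
#5 →J1

b2 stroke at J1  (Se1 fixes effort; stroke away)
b0 stroke at J1  (C1 outputs effort q/C1)
b3 stroke at J1  (C2 outputs effort q/C2)
b4 stroke at J1  (C3 integral (e out))
b5 stroke at J1  (C4 integral (e out))
b1 stroke at R1  (J1 needs exactly one f-in)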